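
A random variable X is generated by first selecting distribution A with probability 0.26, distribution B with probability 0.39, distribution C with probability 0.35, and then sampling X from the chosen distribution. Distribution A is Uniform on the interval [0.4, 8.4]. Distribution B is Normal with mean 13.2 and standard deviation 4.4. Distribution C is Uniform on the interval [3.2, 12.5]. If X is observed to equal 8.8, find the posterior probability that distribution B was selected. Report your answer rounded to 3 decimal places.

Likelihoods f(8.8 | ·): A: 0; B: 0.0549933; C: 0.107527.
Posterior ∝ prior × likelihood. Numerator for B: 0.39·0.0549933 = 0.0214474.
Normalizing constant: 0.26·0 + 0.39·0.0549933 + 0.35·0.107527 = 0.0590818.
P(B | observation) = 0.0214474 / 0.0590818 = 0.363012.

0.363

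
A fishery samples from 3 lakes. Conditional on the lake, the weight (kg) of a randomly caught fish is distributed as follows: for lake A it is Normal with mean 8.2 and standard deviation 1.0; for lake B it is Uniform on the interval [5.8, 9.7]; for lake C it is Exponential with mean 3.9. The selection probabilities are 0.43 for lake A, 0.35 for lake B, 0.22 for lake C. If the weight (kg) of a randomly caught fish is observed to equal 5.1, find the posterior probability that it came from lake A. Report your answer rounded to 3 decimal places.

Likelihoods f(5.1 | ·): A: 0.00326682; B: 0; C: 0.0693445.
Posterior ∝ prior × likelihood. Numerator for A: 0.43·0.00326682 = 0.00140473.
Normalizing constant: 0.43·0.00326682 + 0.35·0 + 0.22·0.0693445 = 0.0166605.
P(A | observation) = 0.00140473 / 0.0166605 = 0.084315.

0.084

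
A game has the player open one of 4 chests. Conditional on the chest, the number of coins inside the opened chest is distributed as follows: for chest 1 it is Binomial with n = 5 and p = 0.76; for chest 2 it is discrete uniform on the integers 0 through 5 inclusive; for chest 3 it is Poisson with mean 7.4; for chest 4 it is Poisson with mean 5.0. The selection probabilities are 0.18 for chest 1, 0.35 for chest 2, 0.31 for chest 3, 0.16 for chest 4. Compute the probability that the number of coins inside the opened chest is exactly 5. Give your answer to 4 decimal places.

0.1671

Conditional on each chest, P(X = 5): 1: 0.253553; 2: 0.166667; 3: 0.113031; 4: 0.175467.
By total probability, P(X = 5) = 0.18·0.253553 + 0.35·0.166667 + 0.31·0.113031 + 0.16·0.175467 = 0.167087.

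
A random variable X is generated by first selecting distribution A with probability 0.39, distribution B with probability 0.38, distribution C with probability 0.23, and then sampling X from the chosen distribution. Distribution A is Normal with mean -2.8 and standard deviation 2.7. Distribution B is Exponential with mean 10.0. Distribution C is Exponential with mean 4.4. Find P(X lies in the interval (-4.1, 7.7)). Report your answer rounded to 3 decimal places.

0.661

Conditional on each component, P(-4.1 < X < 7.7): A: 0.684862; B: 0.536987; C: 0.826226.
By total probability, P(-4.1 < X < 7.7) = 0.39·0.684862 + 0.38·0.536987 + 0.23·0.826226 = 0.661183.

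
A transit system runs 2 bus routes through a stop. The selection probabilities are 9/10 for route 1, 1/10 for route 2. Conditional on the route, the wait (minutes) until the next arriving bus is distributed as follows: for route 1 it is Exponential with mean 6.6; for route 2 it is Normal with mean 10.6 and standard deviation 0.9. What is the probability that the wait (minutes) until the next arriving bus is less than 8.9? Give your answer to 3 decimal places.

Conditional on each route, P(X < 8.9): 1: 0.740367; 2: 0.0294534.
By total probability, P(X < 8.9) = 0.9·0.740367 + 0.1·0.0294534 = 0.669275.

0.669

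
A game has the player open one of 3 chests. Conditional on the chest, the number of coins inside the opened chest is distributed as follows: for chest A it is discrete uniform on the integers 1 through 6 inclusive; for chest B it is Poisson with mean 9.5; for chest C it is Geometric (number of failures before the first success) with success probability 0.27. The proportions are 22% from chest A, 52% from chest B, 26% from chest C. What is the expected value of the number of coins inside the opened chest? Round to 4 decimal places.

Component means — A: 3.5; B: 9.5; C: 2.7037.
E[X] = 0.22·3.5 + 0.52·9.5 + 0.26·2.7037 = 6.41296.

6.4130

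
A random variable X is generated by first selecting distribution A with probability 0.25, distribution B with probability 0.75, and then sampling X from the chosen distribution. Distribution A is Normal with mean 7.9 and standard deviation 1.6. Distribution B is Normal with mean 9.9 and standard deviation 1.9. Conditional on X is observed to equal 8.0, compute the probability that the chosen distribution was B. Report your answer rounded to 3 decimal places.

0.606

Likelihoods f(8.0 | ·): A: 0.248852; B: 0.127353.
Posterior ∝ prior × likelihood. Numerator for B: 0.75·0.127353 = 0.0955148.
Normalizing constant: 0.25·0.248852 + 0.75·0.127353 = 0.157728.
P(B | observation) = 0.0955148 / 0.157728 = 0.605567.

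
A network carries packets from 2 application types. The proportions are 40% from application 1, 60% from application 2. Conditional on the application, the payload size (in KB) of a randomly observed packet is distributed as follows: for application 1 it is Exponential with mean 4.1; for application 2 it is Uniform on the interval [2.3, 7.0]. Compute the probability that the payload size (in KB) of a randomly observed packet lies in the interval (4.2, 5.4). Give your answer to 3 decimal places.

0.190

Conditional on each application, P(4.2 < X < 5.4): 1: 0.091097; 2: 0.255319.
By total probability, P(4.2 < X < 5.4) = 0.4·0.091097 + 0.6·0.255319 = 0.18963.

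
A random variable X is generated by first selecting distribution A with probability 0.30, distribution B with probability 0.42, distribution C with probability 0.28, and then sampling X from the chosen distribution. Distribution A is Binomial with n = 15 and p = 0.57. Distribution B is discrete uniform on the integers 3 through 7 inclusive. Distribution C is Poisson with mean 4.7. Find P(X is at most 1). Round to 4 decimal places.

0.0145

Conditional on each component, P(X ≤ 1): A: 6.63491e-05; B: 0; C: 0.0518431.
By total probability, P(X ≤ 1) = 0.3·6.63491e-05 + 0.42·0 + 0.28·0.0518431 = 0.014536.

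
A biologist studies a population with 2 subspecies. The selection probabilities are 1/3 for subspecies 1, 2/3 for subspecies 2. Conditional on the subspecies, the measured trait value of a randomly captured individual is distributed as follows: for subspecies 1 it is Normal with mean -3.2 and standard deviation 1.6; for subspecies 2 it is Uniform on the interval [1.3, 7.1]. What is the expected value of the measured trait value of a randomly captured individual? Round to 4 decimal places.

Component means — 1: -3.2; 2: 4.2.
E[X] = 0.333333·-3.2 + 0.666667·4.2 = 1.73333.

1.7333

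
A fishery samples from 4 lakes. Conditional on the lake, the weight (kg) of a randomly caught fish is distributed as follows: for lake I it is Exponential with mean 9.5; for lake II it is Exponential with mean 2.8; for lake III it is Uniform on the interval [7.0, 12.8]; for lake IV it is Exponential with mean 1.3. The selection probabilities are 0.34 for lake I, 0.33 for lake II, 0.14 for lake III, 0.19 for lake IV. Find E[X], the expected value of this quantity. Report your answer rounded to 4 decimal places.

5.7870

Component means — I: 9.5; II: 2.8; III: 9.9; IV: 1.3.
E[X] = 0.34·9.5 + 0.33·2.8 + 0.14·9.9 + 0.19·1.3 = 5.787.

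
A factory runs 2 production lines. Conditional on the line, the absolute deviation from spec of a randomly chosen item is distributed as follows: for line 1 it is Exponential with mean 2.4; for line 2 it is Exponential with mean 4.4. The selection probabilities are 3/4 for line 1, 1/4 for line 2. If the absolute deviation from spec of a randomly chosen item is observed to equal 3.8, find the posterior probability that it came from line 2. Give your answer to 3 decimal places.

Likelihoods f(3.8 | ·): 1: 0.0855374; 2: 0.0958241.
Posterior ∝ prior × likelihood. Numerator for 2: 0.25·0.0958241 = 0.023956.
Normalizing constant: 0.75·0.0855374 + 0.25·0.0958241 = 0.088109.
P(2 | observation) = 0.023956 / 0.088109 = 0.271891.

0.272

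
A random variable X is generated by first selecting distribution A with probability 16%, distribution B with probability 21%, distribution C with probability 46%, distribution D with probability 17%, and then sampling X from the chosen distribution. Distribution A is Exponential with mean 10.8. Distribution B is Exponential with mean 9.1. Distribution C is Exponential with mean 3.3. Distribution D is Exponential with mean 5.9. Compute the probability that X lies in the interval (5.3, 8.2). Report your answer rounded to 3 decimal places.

0.136

Conditional on each component, P(5.3 < X < 8.2): A: 0.14416; B: 0.152423; C: 0.117338; D: 0.158142.
By total probability, P(5.3 < X < 8.2) = 0.16·0.14416 + 0.21·0.152423 + 0.46·0.117338 + 0.17·0.158142 = 0.135934.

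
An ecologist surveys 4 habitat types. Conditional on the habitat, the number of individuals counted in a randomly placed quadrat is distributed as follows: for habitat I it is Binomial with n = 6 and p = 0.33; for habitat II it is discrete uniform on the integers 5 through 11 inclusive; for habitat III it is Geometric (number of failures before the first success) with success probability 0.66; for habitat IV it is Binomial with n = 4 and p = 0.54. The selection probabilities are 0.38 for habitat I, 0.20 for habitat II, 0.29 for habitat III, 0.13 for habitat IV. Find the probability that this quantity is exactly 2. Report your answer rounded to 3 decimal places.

Conditional on each habitat, P(X = 2): I: 0.329169; II: 0; III: 0.076296; IV: 0.370215.
By total probability, P(X = 2) = 0.38·0.329169 + 0.2·0 + 0.29·0.076296 + 0.13·0.370215 = 0.195338.

0.195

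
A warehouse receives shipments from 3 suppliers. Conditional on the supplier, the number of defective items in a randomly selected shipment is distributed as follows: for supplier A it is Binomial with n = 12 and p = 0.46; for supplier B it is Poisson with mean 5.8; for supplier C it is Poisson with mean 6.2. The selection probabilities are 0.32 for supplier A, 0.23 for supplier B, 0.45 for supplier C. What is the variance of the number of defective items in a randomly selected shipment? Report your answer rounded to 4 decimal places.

Per component, A: μ=5.52, E[X²]=33.4512; B: μ=5.8, E[X²]=39.44; C: μ=6.2, E[X²]=44.64.
E[X] = 0.32·5.52 + 0.23·5.8 + 0.45·6.2 = 5.8904.
E[X²] = 0.32·33.4512 + 0.23·39.44 + 0.45·44.64 = 39.8636.
Var(X) = E[X²] − (E[X])² = 39.8636 − 34.6968 = 5.16677.

5.1668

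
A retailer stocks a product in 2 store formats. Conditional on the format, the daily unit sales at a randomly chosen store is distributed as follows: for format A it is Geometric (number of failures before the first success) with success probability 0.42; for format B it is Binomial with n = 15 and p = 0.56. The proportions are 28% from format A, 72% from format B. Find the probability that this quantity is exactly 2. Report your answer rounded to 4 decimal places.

Conditional on each format, P(X = 2): A: 0.141288; B: 0.000762869.
By total probability, P(X = 2) = 0.28·0.141288 + 0.72·0.000762869 = 0.0401099.

0.0401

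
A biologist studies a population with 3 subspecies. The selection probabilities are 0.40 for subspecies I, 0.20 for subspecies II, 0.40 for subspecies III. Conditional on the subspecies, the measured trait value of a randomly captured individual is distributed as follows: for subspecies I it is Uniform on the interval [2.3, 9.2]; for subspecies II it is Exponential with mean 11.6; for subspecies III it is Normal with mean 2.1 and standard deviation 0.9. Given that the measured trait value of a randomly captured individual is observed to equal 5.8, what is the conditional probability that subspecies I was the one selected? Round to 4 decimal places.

0.8467

Likelihoods f(5.8 | ·): I: 0.144928; II: 0.0522871; III: 9.4757e-05.
Posterior ∝ prior × likelihood. Numerator for I: 0.4·0.144928 = 0.057971.
Normalizing constant: 0.4·0.144928 + 0.2·0.0522871 + 0.4·9.4757e-05 = 0.0684663.
P(I | observation) = 0.057971 / 0.0684663 = 0.846708.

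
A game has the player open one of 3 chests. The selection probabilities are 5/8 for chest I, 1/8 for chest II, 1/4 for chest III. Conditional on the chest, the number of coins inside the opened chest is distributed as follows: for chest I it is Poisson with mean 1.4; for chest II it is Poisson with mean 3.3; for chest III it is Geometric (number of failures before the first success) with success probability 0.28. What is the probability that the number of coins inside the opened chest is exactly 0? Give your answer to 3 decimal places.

0.229

Conditional on each chest, P(X = 0): I: 0.246597; II: 0.0368832; III: 0.28.
By total probability, P(X = 0) = 0.625·0.246597 + 0.125·0.0368832 + 0.25·0.28 = 0.228733.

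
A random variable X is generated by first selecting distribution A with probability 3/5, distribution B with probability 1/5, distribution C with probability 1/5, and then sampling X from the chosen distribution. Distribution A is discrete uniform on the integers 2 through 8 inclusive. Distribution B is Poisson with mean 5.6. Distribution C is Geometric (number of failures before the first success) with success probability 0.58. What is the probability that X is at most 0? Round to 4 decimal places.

Conditional on each component, P(X ≤ 0): A: 0; B: 0.00369786; C: 0.58.
By total probability, P(X ≤ 0) = 0.6·0 + 0.2·0.00369786 + 0.2·0.58 = 0.11674.

0.1167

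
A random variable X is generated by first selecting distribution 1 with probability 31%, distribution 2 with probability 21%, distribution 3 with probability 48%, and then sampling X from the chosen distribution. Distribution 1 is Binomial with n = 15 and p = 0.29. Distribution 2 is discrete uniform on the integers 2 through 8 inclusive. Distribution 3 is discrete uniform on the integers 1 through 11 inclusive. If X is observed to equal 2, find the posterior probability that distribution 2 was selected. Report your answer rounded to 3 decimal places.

0.284

Likelihoods P(X=2 | ·): 1: 0.102883; 2: 0.142857; 3: 0.0909091.
Posterior ∝ prior × likelihood. Numerator for 2: 0.21·0.142857 = 0.03.
Normalizing constant: 0.31·0.102883 + 0.21·0.142857 + 0.48·0.0909091 = 0.10553.
P(2 | observation) = 0.03 / 0.10553 = 0.284279.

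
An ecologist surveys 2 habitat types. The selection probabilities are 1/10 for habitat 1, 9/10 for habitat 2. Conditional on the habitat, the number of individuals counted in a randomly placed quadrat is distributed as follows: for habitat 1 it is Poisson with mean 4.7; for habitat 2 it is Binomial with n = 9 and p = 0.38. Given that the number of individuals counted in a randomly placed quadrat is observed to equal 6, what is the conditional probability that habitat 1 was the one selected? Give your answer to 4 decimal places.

0.2006

Likelihoods P(X=6 | ·): 1: 0.136167; 2: 0.0602776.
Posterior ∝ prior × likelihood. Numerator for 1: 0.1·0.136167 = 0.0136167.
Normalizing constant: 0.1·0.136167 + 0.9·0.0602776 = 0.0678665.
P(1 | observation) = 0.0136167 / 0.0678665 = 0.200639.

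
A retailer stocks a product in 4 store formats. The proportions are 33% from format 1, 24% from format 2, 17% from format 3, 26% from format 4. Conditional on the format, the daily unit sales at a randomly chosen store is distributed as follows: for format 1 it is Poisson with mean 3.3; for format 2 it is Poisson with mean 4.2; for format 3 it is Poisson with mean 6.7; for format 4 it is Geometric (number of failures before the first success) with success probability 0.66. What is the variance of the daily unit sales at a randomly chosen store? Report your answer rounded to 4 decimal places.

7.6100

Per component, 1: μ=3.3, E[X²]=14.19; 2: μ=4.2, E[X²]=21.84; 3: μ=6.7, E[X²]=51.59; 4: μ=0.515152, E[X²]=1.04591.
E[X] = 0.33·3.3 + 0.24·4.2 + 0.17·6.7 + 0.26·0.515152 = 3.36994.
E[X²] = 0.33·14.19 + 0.24·21.84 + 0.17·51.59 + 0.26·1.04591 = 18.9665.
Var(X) = E[X²] − (E[X])² = 18.9665 − 11.3565 = 7.61005.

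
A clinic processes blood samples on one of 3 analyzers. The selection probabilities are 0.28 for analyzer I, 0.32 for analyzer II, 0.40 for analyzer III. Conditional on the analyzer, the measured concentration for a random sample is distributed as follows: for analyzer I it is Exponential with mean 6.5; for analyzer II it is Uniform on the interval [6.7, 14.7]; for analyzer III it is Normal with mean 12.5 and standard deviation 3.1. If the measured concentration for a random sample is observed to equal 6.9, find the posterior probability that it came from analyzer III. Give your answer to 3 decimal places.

Likelihoods f(6.9 | ·): I: 0.053219; II: 0.125; III: 0.0251732.
Posterior ∝ prior × likelihood. Numerator for III: 0.4·0.0251732 = 0.0100693.
Normalizing constant: 0.28·0.053219 + 0.32·0.125 + 0.4·0.0251732 = 0.0649706.
P(III | observation) = 0.0100693 / 0.0649706 = 0.154982.

0.155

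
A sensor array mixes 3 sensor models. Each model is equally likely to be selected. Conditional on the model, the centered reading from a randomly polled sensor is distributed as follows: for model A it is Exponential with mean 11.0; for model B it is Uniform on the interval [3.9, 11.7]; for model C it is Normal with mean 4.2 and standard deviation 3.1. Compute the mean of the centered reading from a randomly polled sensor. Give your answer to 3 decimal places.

Component means — A: 11; B: 7.8; C: 4.2.
E[X] = 0.333333·11 + 0.333333·7.8 + 0.333333·4.2 = 7.66667.

7.667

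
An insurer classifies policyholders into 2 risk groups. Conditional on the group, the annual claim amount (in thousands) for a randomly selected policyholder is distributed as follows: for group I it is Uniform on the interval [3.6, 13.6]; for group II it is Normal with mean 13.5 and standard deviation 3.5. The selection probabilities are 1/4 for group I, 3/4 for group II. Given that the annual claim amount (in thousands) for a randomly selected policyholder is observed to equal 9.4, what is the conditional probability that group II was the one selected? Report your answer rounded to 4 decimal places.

Likelihoods f(9.4 | ·): I: 0.1; II: 0.0573935.
Posterior ∝ prior × likelihood. Numerator for II: 0.75·0.0573935 = 0.0430451.
Normalizing constant: 0.25·0.1 + 0.75·0.0573935 = 0.0680451.
P(II | observation) = 0.0430451 / 0.0680451 = 0.632597.

0.6326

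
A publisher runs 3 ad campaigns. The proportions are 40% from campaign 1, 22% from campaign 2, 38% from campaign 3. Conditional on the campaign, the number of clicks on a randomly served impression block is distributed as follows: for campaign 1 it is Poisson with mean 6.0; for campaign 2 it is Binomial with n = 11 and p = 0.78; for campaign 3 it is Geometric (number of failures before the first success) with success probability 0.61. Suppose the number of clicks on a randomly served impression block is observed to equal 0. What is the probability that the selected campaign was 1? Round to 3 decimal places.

0.004

Likelihoods P(X=0 | ·): 1: 0.00247875; 2: 5.84318e-08; 3: 0.61.
Posterior ∝ prior × likelihood. Numerator for 1: 0.4·0.00247875 = 0.000991501.
Normalizing constant: 0.4·0.00247875 + 0.22·5.84318e-08 + 0.38·0.61 = 0.232792.
P(1 | observation) = 0.000991501 / 0.232792 = 0.00425918.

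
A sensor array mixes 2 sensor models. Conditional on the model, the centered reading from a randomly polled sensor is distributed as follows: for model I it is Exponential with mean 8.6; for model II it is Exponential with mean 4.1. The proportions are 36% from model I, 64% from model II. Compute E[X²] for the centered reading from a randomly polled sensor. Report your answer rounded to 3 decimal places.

For each component E[X²] = Var + (mean)², giving I: 147.92; II: 33.62.
Overall E[X²] = 0.36·147.92 + 0.64·33.62 = 74.768.

74.768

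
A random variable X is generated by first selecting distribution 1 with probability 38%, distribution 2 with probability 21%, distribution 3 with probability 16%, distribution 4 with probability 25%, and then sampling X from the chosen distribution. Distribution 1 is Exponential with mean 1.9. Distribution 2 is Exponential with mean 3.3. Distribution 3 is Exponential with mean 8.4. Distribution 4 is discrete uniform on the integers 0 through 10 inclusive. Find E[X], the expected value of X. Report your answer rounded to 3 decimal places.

4.009

Component means — 1: 1.9; 2: 3.3; 3: 8.4; 4: 5.
E[X] = 0.38·1.9 + 0.21·3.3 + 0.16·8.4 + 0.25·5 = 4.009.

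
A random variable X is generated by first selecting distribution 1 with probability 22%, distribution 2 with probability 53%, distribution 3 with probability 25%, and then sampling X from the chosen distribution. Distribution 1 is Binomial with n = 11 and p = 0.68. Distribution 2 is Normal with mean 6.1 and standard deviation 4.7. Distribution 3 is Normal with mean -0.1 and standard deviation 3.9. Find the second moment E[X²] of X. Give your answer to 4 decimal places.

For each component E[X²] = Var + (mean)², giving 1: 58.344; 2: 59.3; 3: 15.22.
Overall E[X²] = 0.22·58.344 + 0.53·59.3 + 0.25·15.22 = 48.0697.

48.0697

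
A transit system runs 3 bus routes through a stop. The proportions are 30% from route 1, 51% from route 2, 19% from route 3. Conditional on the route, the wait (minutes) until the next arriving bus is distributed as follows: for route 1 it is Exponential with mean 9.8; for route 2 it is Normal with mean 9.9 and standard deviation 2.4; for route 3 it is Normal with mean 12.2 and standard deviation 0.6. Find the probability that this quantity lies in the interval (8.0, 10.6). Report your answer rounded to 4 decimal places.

0.2359

Conditional on each route, P(8.0 < X < 10.6): 1: 0.103011; 2: 0.400452; 3: 0.00383038.
By total probability, P(8.0 < X < 10.6) = 0.3·0.103011 + 0.51·0.400452 + 0.19·0.00383038 = 0.235861.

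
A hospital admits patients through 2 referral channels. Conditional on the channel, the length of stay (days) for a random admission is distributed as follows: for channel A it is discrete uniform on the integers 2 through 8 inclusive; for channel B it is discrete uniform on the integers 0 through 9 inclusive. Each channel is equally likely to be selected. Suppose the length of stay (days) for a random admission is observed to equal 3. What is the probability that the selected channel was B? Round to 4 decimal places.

Likelihoods P(X=3 | ·): A: 0.142857; B: 0.1.
Posterior ∝ prior × likelihood. Numerator for B: 0.5·0.1 = 0.05.
Normalizing constant: 0.5·0.142857 + 0.5·0.1 = 0.121429.
P(B | observation) = 0.05 / 0.121429 = 0.411765.

0.4118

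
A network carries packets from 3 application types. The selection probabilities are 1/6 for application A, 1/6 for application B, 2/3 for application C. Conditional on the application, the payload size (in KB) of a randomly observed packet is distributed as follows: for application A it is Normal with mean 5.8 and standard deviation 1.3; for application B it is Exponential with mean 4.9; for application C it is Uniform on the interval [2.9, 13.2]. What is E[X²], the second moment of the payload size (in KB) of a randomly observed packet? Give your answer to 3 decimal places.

For each component E[X²] = Var + (mean)², giving A: 35.33; B: 48.02; C: 73.6433.
Overall E[X²] = 0.166667·35.33 + 0.166667·48.02 + 0.666667·73.6433 = 62.9872.

62.987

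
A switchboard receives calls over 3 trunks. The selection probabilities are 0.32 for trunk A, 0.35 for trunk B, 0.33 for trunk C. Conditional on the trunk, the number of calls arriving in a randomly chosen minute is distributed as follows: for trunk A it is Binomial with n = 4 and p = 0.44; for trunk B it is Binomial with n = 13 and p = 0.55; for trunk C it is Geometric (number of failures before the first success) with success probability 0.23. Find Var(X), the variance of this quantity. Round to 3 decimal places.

Per component, A: μ=1.76, E[X²]=4.0832; B: μ=7.15, E[X²]=54.34; C: μ=3.34783, E[X²]=25.7637.
E[X] = 0.32·1.76 + 0.35·7.15 + 0.33·3.34783 = 4.17048.
E[X²] = 0.32·4.0832 + 0.35·54.34 + 0.33·25.7637 = 28.8276.
Var(X) = E[X²] − (E[X])² = 28.8276 − 17.3929 = 11.4347.

11.435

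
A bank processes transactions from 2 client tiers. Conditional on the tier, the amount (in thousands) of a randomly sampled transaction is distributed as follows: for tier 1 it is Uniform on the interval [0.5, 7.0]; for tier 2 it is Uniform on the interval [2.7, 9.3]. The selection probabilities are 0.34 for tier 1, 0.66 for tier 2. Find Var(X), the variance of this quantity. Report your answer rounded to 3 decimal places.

4.729

Per component, 1: μ=3.75, E[X²]=17.5833; 2: μ=6, E[X²]=39.63.
E[X] = 0.34·3.75 + 0.66·6 = 5.235.
E[X²] = 0.34·17.5833 + 0.66·39.63 = 32.1341.
Var(X) = E[X²] − (E[X])² = 32.1341 − 27.4052 = 4.72891.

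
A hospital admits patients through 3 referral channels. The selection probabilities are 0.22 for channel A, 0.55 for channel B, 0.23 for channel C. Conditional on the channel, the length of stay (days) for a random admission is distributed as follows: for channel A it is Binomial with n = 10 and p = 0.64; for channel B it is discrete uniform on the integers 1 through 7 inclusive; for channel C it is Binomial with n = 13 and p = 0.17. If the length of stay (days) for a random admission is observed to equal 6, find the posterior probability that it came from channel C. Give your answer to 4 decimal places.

0.0192

Likelihoods P(X=6 | ·): A: 0.242387; B: 0.142857; C: 0.0112398.
Posterior ∝ prior × likelihood. Numerator for C: 0.23·0.0112398 = 0.00258515.
Normalizing constant: 0.22·0.242387 + 0.55·0.142857 + 0.23·0.0112398 = 0.134482.
P(C | observation) = 0.00258515 / 0.134482 = 0.019223.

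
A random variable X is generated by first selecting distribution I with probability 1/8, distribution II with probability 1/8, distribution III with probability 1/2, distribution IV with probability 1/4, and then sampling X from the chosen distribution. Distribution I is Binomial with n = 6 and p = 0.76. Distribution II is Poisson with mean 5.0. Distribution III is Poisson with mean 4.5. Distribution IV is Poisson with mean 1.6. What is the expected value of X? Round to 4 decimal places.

Component means — I: 4.56; II: 5; III: 4.5; IV: 1.6.
E[X] = 0.125·4.56 + 0.125·5 + 0.5·4.5 + 0.25·1.6 = 3.845.

3.8450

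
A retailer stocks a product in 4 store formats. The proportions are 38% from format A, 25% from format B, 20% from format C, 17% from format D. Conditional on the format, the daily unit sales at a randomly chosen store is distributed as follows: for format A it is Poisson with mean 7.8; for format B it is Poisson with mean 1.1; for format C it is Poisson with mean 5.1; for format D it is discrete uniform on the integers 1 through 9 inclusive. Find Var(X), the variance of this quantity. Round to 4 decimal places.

Per component, A: μ=7.8, E[X²]=68.64; B: μ=1.1, E[X²]=2.31; C: μ=5.1, E[X²]=31.11; D: μ=5, E[X²]=31.6667.
E[X] = 0.38·7.8 + 0.25·1.1 + 0.2·5.1 + 0.17·5 = 5.109.
E[X²] = 0.38·68.64 + 0.25·2.31 + 0.2·31.11 + 0.17·31.6667 = 38.266.
Var(X) = E[X²] − (E[X])² = 38.266 − 26.1019 = 12.1642.

12.1642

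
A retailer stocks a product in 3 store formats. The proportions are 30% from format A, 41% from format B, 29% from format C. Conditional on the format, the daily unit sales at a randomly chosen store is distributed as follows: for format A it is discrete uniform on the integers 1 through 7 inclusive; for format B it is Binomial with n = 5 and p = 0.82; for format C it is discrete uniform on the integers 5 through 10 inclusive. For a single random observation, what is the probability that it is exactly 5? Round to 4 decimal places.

Conditional on each format, P(X = 5): A: 0.142857; B: 0.37074; C: 0.166667.
By total probability, P(X = 5) = 0.3·0.142857 + 0.41·0.37074 + 0.29·0.166667 = 0.243194.

0.2432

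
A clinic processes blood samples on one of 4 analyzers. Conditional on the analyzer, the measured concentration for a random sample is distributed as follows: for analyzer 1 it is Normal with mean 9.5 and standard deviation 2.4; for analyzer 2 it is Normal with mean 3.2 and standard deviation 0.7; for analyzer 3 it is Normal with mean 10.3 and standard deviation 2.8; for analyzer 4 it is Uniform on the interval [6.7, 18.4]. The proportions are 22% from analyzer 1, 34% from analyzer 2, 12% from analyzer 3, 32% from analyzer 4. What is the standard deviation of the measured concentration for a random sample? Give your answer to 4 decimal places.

4.6291

Per component, 1: μ=9.5, E[X²]=96.01; 2: μ=3.2, E[X²]=10.73; 3: μ=10.3, E[X²]=113.93; 4: μ=12.55, E[X²]=168.91.
E[X] = 0.22·9.5 + 0.34·3.2 + 0.12·10.3 + 0.32·12.55 = 8.43.
E[X²] = 0.22·96.01 + 0.34·10.73 + 0.12·113.93 + 0.32·168.91 = 92.4932.
Var(X) = E[X²] − (E[X])² = 92.4932 − 71.0649 = 21.4283.
SD(X) = √21.4283 = 4.62907.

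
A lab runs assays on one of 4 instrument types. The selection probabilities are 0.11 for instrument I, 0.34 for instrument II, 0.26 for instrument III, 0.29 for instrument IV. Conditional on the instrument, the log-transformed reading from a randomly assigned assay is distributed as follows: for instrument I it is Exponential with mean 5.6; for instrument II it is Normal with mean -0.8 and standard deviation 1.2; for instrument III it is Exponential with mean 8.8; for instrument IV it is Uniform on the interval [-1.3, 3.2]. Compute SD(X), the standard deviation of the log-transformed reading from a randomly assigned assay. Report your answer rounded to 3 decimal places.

6.338

Per component, I: μ=5.6, E[X²]=62.72; II: μ=-0.8, E[X²]=2.08; III: μ=8.8, E[X²]=154.88; IV: μ=0.95, E[X²]=2.59.
E[X] = 0.11·5.6 + 0.34·-0.8 + 0.26·8.8 + 0.29·0.95 = 2.9075.
E[X²] = 0.11·62.72 + 0.34·2.08 + 0.26·154.88 + 0.29·2.59 = 48.6263.
Var(X) = E[X²] − (E[X])² = 48.6263 − 8.45356 = 40.1727.
SD(X) = √40.1727 = 6.3382.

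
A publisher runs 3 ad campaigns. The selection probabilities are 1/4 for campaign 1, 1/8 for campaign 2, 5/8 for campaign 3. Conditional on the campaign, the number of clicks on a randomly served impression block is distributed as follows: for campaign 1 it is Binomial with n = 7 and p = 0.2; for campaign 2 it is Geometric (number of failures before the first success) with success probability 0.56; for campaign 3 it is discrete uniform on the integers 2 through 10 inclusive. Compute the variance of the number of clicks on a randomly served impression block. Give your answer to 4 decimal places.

Per component, 1: μ=1.4, E[X²]=3.08; 2: μ=0.785714, E[X²]=2.02041; 3: μ=6, E[X²]=42.6667.
E[X] = 0.25·1.4 + 0.125·0.785714 + 0.625·6 = 4.19821.
E[X²] = 0.25·3.08 + 0.125·2.02041 + 0.625·42.6667 = 27.6892.
Var(X) = E[X²] − (E[X])² = 27.6892 − 17.625 = 10.0642.

10.0642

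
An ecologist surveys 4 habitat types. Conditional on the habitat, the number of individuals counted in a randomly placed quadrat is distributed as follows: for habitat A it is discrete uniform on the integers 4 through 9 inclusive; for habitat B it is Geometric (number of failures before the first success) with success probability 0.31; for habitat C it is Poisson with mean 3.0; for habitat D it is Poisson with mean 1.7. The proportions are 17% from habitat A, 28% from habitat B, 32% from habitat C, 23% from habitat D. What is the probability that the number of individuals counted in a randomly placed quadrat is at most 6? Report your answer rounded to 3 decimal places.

0.883

Conditional on each habitat, P(X ≤ 6): A: 0.5; B: 0.925536; C: 0.966491; D: 0.998125.
By total probability, P(X ≤ 6) = 0.17·0.5 + 0.28·0.925536 + 0.32·0.966491 + 0.23·0.998125 = 0.882996.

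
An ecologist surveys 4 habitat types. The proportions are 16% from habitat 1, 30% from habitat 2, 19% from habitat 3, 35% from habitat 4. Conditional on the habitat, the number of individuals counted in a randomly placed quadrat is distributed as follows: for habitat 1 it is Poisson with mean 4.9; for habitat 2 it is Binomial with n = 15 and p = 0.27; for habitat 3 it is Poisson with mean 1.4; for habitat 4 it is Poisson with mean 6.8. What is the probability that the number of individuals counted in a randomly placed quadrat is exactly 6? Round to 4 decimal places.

Conditional on each habitat, P(X = 6): 1: 0.143153; 2: 0.114154; 3: 0.00257883; 4: 0.152939.
By total probability, P(X = 6) = 0.16·0.143153 + 0.3·0.114154 + 0.19·0.00257883 + 0.35·0.152939 = 0.111169.

0.1112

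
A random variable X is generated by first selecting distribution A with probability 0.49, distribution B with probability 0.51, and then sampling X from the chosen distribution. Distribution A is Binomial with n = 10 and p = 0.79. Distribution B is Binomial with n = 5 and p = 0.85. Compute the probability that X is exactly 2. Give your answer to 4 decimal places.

Conditional on each component, P(X = 2): A: 0.000106224; B: 0.0243844.
By total probability, P(X = 2) = 0.49·0.000106224 + 0.51·0.0243844 = 0.0124881.

0.0125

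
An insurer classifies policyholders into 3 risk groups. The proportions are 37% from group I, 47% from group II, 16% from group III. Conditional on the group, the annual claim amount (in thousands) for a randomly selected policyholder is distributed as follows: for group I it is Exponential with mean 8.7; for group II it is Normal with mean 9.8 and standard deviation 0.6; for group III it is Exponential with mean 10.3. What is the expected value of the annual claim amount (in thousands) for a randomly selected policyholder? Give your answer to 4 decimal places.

Component means — I: 8.7; II: 9.8; III: 10.3.
E[X] = 0.37·8.7 + 0.47·9.8 + 0.16·10.3 = 9.473.

9.4730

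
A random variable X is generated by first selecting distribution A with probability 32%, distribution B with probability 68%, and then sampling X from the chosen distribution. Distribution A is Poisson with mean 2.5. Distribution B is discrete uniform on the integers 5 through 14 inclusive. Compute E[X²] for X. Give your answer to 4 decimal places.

69.7800

For each component E[X²] = Var + (mean)², giving A: 8.75; B: 98.5.
Overall E[X²] = 0.32·8.75 + 0.68·98.5 = 69.78.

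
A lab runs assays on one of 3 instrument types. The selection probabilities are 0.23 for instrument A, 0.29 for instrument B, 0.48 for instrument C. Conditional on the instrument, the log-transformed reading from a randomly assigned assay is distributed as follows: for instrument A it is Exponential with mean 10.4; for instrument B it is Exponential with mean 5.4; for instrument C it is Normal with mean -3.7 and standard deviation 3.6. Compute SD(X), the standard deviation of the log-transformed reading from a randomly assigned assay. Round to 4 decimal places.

Per component, A: μ=10.4, E[X²]=216.32; B: μ=5.4, E[X²]=58.32; C: μ=-3.7, E[X²]=26.65.
E[X] = 0.23·10.4 + 0.29·5.4 + 0.48·-3.7 = 2.182.
E[X²] = 0.23·216.32 + 0.29·58.32 + 0.48·26.65 = 79.4584.
Var(X) = E[X²] − (E[X])² = 79.4584 − 4.76112 = 74.6973.
SD(X) = √74.6973 = 8.64276.

8.6428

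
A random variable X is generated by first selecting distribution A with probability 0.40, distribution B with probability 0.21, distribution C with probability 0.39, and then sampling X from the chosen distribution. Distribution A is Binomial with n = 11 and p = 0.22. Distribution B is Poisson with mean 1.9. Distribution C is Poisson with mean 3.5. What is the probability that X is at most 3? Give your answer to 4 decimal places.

0.7098

Conditional on each component, P(X ≤ 3): A: 0.791948; B: 0.874702; C: 0.536633.
By total probability, P(X ≤ 3) = 0.4·0.791948 + 0.21·0.874702 + 0.39·0.536633 = 0.709753.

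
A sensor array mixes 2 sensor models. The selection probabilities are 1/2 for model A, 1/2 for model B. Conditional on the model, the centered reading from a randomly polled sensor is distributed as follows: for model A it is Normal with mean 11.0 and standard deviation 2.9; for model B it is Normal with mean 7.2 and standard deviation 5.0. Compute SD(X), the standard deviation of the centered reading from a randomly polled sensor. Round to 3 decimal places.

Per component, A: μ=11, E[X²]=129.41; B: μ=7.2, E[X²]=76.84.
E[X] = 0.5·11 + 0.5·7.2 = 9.1.
E[X²] = 0.5·129.41 + 0.5·76.84 = 103.125.
Var(X) = E[X²] − (E[X])² = 103.125 − 82.81 = 20.315.
SD(X) = √20.315 = 4.50722.

4.507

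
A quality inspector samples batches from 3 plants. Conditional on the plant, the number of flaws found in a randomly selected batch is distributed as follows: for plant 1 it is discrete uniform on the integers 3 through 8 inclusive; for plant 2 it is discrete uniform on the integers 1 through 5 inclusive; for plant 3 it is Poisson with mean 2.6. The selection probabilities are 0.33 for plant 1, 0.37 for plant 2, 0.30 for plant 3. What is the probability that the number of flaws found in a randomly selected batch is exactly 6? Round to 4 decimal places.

0.0646

Conditional on each plant, P(X = 6): 1: 0.166667; 2: 0; 3: 0.0318671.
By total probability, P(X = 6) = 0.33·0.166667 + 0.37·0 + 0.3·0.0318671 = 0.0645601.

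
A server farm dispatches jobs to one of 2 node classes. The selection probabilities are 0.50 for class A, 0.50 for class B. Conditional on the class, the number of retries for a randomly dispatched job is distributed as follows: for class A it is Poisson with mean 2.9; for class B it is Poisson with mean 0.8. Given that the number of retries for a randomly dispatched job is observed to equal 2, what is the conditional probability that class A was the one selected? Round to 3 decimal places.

0.617

Likelihoods P(X=2 | ·): A: 0.231373; B: 0.143785.
Posterior ∝ prior × likelihood. Numerator for A: 0.5·0.231373 = 0.115686.
Normalizing constant: 0.5·0.231373 + 0.5·0.143785 = 0.187579.
P(A | observation) = 0.115686 / 0.187579 = 0.616734.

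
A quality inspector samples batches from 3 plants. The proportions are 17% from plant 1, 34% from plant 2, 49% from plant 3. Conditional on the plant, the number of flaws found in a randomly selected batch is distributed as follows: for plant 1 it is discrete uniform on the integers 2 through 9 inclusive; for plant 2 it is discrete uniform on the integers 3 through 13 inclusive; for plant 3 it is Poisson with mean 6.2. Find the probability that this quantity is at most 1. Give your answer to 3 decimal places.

Conditional on each plant, P(X ≤ 1): 1: 0; 2: 0; 3: 0.0146119.
By total probability, P(X ≤ 1) = 0.17·0 + 0.34·0 + 0.49·0.0146119 = 0.00715983.

0.007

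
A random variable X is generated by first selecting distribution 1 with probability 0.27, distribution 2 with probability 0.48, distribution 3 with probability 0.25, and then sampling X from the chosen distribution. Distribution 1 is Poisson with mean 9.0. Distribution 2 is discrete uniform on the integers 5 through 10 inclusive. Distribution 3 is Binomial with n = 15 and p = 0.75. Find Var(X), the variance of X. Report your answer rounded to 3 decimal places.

Per component, 1: μ=9, E[X²]=90; 2: μ=7.5, E[X²]=59.1667; 3: μ=11.25, E[X²]=129.375.
E[X] = 0.27·9 + 0.48·7.5 + 0.25·11.25 = 8.8425.
E[X²] = 0.27·90 + 0.48·59.1667 + 0.25·129.375 = 85.0438.
Var(X) = E[X²] − (E[X])² = 85.0438 − 78.1898 = 6.85394.

6.854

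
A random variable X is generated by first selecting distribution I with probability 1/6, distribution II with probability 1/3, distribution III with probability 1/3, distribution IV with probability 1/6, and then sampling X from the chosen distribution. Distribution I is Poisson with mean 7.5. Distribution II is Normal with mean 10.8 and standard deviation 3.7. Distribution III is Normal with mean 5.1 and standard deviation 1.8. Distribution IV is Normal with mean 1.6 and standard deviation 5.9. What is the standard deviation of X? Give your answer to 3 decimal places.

4.856

Per component, I: μ=7.5, E[X²]=63.75; II: μ=10.8, E[X²]=130.33; III: μ=5.1, E[X²]=29.25; IV: μ=1.6, E[X²]=37.37.
E[X] = 0.166667·7.5 + 0.333333·10.8 + 0.333333·5.1 + 0.166667·1.6 = 6.81667.
E[X²] = 0.166667·63.75 + 0.333333·130.33 + 0.333333·29.25 + 0.166667·37.37 = 70.0467.
Var(X) = E[X²] − (E[X])² = 70.0467 − 46.4669 = 23.5797.
SD(X) = √23.5797 = 4.8559.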